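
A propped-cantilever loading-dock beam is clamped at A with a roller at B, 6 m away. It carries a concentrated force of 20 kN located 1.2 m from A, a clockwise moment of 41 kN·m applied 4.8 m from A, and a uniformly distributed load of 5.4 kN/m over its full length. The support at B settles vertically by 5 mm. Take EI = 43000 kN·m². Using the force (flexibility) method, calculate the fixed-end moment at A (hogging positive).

Release the roller at B. Primary structure: cantilever fixed at A.
Primary-structure tip deflection at B by superposition:
  point load 20 at a = 1.2: Pa²(3L − a)/(6EI) = 80.64/EI
  clockwise couple 41 at a = 4.8: M₀a(2L − a)/(2EI) = 708.5/EI
  UDL 5.4: wL⁴/(8EI) = 874.8/EI
  δ_0 = 1664/EI
Tip deflection under a unit load at B: L³/(3EI) = 72/EI.
With EI = 43000 kN·m²: δ_0 = 0.038696 m and δ_{BB} = 0.001674 m/kN.
Compatibility — the beam at B must follow the support down by 0.005 m: δ_0 − R_B·δ_{BB} = 0.005, so R_B = (0.038696 − 0.005)/0.001674 = 20.12 kN.
Moment equilibrium about A: M_A = Σ(load moments about A) − R_B·L = 162.2 − 20.12×6 = 41.46 kN·m.

M_A = 41.46 kN·m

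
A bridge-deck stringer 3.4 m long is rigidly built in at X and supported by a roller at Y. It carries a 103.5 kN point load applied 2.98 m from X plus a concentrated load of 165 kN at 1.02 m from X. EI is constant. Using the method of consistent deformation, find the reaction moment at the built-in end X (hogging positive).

M_X = 121.5 kN·m

Remove the prop at Y; the released (primary) structure is a cantilever built in at X.
Deflection at Y on the released cantilever, summing each load's contribution:
  point load 103.5 at a = 2.98: Pa²(3L − a)/(6EI) = 1106/EI
  point load 165 at a = 1.02: Pa²(3L − a)/(6EI) = 262.6/EI
  δ_0 = 1369/EI
Flexibility coefficient — unit upward force at Y: δ_{YY} = L³/(3EI) = 13.1/EI.
The prop prevents deflection at Y: R_Y = δ_0/δ_{YY} = 1369/13.1 = 104.5 kN.
Moment equilibrium about X: M_X = Σ(load moments about X) − R_Y·L = 476.7 − 104.5×3.4 = 121.5 kN·m.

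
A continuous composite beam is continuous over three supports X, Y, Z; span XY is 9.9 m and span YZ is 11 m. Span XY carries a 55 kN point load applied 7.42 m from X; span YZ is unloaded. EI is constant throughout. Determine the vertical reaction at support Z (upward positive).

Take M_Y as the redundant. Released structure: two simple spans XY and YZ with a hinge at Y.
Rotations at Y on the released spans (each span's end-slope, ×1/EI):
  span XY: point load 55 at a = 7.42: Pab(L + a)/(6LEI) = 295.1/EI
  relative rotation θ_0 = (295.1 + 0)/EI = 295.1/EI
A unit hogging moment at Y produces rotation L₁/(3EI) + L₂/(3EI) = 6.967/EI.
Slope continuity at Y: θ_0 = M_Y·6.967/EI, so M_Y = 295.1/6.967 = 42.36 kN·m (hogging).
Span YZ, ΣM about Z: R_Y^{YZ}·11 = 0 + 42.36, so R_Y^{YZ} = 3.851 kN and R_Z = 0 − 3.851 = -3.851 kN.

R_Z = -3.851 kN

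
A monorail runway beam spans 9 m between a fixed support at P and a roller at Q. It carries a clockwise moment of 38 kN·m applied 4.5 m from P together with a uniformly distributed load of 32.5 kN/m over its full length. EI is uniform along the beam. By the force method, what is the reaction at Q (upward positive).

Release the roller at Q. Primary structure: cantilever fixed at P.
Free-end deflection of the primary structure under the applied loading (downward +):
  clockwise couple 38 at a = 4.5: M₀a(2L − a)/(2EI) = 1154/EI
  UDL 32.5: wL⁴/(8EI) = 26654/EI
  δ_0 = 27808/EI
Flexibility coefficient — unit upward force at Q: δ_{QQ} = L³/(3EI) = 243/EI.
The prop prevents deflection at Q: R_Q = δ_0/δ_{QQ} = 27808/243 = 114.4 kN.

R_Q = 114.4 kN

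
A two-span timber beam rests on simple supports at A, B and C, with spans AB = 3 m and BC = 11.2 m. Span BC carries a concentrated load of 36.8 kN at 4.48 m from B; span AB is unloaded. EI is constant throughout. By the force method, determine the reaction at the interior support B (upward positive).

Insert a hinge at B; M_B is the redundant, and each span becomes simply supported.
End slopes at the hinge B, treating each span as simply supported:
  span BC: point load 36.8 at a = 4.48: Pab(L + b)/(6LEI) = 295.4/EI
  relative rotation θ_0 = (0 + 295.4)/EI = 295.4/EI
A unit hogging moment at B produces rotation L₁/(3EI) + L₂/(3EI) = 4.733/EI.
Compatibility: M_B·(L₁+L₂)/(3EI) = θ_0, giving M_B = 62.42 kN·m (hogging).
Span AB, ΣM about A with M_B applied at B: R_B^{AB}·3 = 0 + 62.42, so R_B^{AB} = 20.81 kN and R_A = 0 − 20.81 = -20.81 kN.
Span BC, ΣM about C: R_B^{BC}·11.2 = 247.3 + 62.42, so R_B^{BC} = 27.65 kN and R_C = 36.8 − 27.65 = 9.147 kN.
R_B = 20.81 + 27.65 = 48.46 kN.

R_B = 48.46 kN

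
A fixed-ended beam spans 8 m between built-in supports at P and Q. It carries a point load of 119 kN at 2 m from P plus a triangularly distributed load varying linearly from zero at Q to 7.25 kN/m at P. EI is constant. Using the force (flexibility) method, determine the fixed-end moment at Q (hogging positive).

Take the two fixed-end moments M_P, M_Q as redundants; the released structure is the simple span PQ.
On the primary (simply-supported) span, the end slopes from the loading are:
  at P: point load 119 at a = 2: Pab(L + b)/(6LEI) = 416.5/EI
  at Q: point load 119 at a = 2: Pab(L + a)/(6LEI) = 297.5/EI
  at P: triangular load, peak 7.25: w₀L³/(45EI) = 82.49/EI
  at Q: triangular load, peak 7.25: 7w₀L³/(360EI) = 72.18/EI
  θ_P0 = 499/EI,  θ_Q0 = 369.7/EI
Flexibility coefficients: a unit moment at one end gives L/(3EI) there and L/(6EI) at the far end, so f₁₁ = f₂₂ = 2.667/EI and f₁₂ = f₂₁ = 1.333/EI.
Compatibility — zero rotation at each built-in end:
  2.667 M_P + 1.333 M_Q = 499
  1.333 M_P + 2.667 M_Q = 369.7
Solving the pair gives M_P = 157.1 kN·m and M_Q = 60.09 kN·m (hogging).

M_Q = 60.09 kN·m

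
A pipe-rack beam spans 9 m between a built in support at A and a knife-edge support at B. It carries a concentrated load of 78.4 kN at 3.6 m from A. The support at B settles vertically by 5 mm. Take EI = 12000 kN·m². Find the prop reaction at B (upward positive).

Take the reaction at B as the redundant and release it; the primary structure is a cantilever fixed at A.
Deflection at B on the released cantilever, summing each load's contribution:
  point load 78.4 at a = 3.6: Pa²(3L − a)/(6EI) = 3963/EI
Flexibility coefficient — unit upward force at B: δ_{BB} = L³/(3EI) = 243/EI.
With EI = 12000 kN·m²: δ_0 = 0.33022 m and δ_{BB} = 0.02025 m/kN.
Compatibility — the beam at B must follow the support down by 0.005 m: δ_0 − R_B·δ_{BB} = 0.005, so R_B = (0.33022 − 0.005)/0.02025 = 16.06 kN.

R_B = 16.06 kN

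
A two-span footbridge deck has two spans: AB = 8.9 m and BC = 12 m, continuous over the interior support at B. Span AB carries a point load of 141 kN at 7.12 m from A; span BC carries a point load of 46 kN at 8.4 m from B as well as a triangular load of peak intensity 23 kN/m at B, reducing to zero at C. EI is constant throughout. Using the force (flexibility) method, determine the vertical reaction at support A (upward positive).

R_A = 0.4485 kN

Release continuity at B by inserting a hinge; the redundant is the internal moment M_B. The primary structure is two simply-supported spans AB and BC.
Discontinuity in slope at B on the released structure — sum the simple-span end rotations:
  span AB: point load 141 at a = 7.12: Pab(L + a)/(6LEI) = 536.1/EI
  span BC: point load 46 at a = 8.4: Pab(L + b)/(6LEI) = 301.4/EI
  span BC: triangular load, peak 23: w₀L³/(45EI) = 883.2/EI
  relative rotation θ_0 = (536.1 + 1185)/EI = 1721/EI
A unit hogging moment at B produces rotation L₁/(3EI) + L₂/(3EI) = 6.967/EI.
Slope continuity at B: θ_0 = M_B·6.967/EI, so M_B = 1721/6.967 = 247 kN·m (hogging).
Span AB, ΣM about A with M_B applied at B: R_B^{AB}·8.9 = 1004 + 247, so R_B^{AB} = 140.6 kN and R_A = 141 − 140.6 = 0.4485 kN.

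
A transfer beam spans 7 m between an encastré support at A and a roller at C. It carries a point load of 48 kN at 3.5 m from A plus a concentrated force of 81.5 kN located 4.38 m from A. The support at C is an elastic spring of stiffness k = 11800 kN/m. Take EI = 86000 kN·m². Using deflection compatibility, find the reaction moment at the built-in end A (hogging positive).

Choose R_C as the redundant. The primary structure is the cantilever fixed at A.
Primary-structure tip deflection at C by superposition:
  point load 48 at a = 3.5: Pa²(3L − a)/(6EI) = 1715/EI
  point load 81.5 at a = 4.38: Pa²(3L − a)/(6EI) = 4331/EI
  δ_0 = 6046/EI
Flexibility coefficient — unit upward force at C: δ_{CC} = L³/(3EI) = 114.3/EI.
With EI = 86000 kN·m²: δ_0 = 0.070302 m and δ_{CC} = 0.001329 m/kN.
Compatibility — the spring shortens by R_C/k under the reaction it provides: δ_0 − R_C·δ_{CC} = R_C/k. With 1/k = 0.000085 m/kN, R_C = δ_0 / (δ_{CC} + 1/k) = 0.070302 / (0.001329 + 0.000085) = 49.71 kN.
Moment equilibrium about A: M_A = Σ(load moments about A) − R_C·L = 525 − 49.71×7 = 177 kN·m.

M_A = 177 kN·m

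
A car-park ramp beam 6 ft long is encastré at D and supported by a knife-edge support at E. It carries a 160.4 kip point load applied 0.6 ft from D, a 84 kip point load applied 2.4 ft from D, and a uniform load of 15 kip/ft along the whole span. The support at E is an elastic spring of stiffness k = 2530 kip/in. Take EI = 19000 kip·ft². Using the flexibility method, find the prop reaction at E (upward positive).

R_E = 53.09 kip

Take the reaction at E as the redundant and release it; the primary structure is a cantilever fixed at D.
Free-end deflection of the primary structure under the applied loading (downward +):
  point load 160.4 at a = 0.6: Pa²(3L − a)/(6EI) = 167.5/EI
  point load 84 at a = 2.4: Pa²(3L − a)/(6EI) = 1258/EI
  UDL 15: wL⁴/(8EI) = 2430/EI
  δ_0 = 3855/EI
Tip deflection under a unit load at E: L³/(3EI) = 72/EI.
With EI = 19000 kip·ft²: δ_0 = 0.20292 ft and δ_{EE} = 0.003789 ft/kip.
Compatibility — the spring shortens by R_E/k under the reaction it provides: δ_0 − R_E·δ_{EE} = R_E/k. With 1/k = 1/(2530×12) ft/kip = 0.000033 ft/kip, R_E = δ_0 / (δ_{EE} + 1/k) = 0.20292 / (0.003789 + 0.000033) = 53.09 kip.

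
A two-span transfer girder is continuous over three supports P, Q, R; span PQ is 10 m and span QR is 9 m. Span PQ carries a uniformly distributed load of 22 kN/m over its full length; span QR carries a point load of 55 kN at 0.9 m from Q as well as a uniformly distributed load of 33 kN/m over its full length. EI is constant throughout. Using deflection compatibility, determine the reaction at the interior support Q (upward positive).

Insert a hinge at Q; M_Q is the redundant, and each span becomes simply supported.
End slopes at the hinge Q, treating each span as simply supported:
  span PQ: UDL 22: wL³/(24EI) = 916.7/EI
  span QR: point load 55 at a = 0.9: Pab(L + b)/(6LEI) = 127/EI
  span QR: UDL 33: wL³/(24EI) = 1002/EI
  relative rotation θ_0 = (916.7 + 1129)/EI = 2046/EI
A unit hogging moment at Q produces rotation L₁/(3EI) + L₂/(3EI) = 6.333/EI.
Slope continuity at Q: θ_0 = M_Q·6.333/EI, so M_Q = 2046/6.333 = 323.1 kN·m (hogging).
Span PQ, ΣM about P with M_Q applied at Q: R_Q^{PQ}·10 = 1100 + 323.1, so R_Q^{PQ} = 142.3 kN and R_P = 220 − 142.3 = 77.69 kN.
Span QR, ΣM about R: R_Q^{QR}·9 = 1782 + 323.1, so R_Q^{QR} = 233.9 kN and R_R = 352 − 233.9 = 118.1 kN.
R_Q = 142.3 + 233.9 = 376.2 kN.

R_Q = 376.2 kN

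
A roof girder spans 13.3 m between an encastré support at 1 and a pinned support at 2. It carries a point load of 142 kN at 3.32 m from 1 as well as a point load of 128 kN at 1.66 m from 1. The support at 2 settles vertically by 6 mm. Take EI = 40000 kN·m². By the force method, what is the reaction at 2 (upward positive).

R_2 = 14.73 kN

Release the roller at 2. Primary structure: cantilever fixed at 1.
Primary-structure tip deflection at 2 by superposition:
  point load 142 at a = 3.32: Pa²(3L − a)/(6EI) = 9542/EI
  point load 128 at a = 1.66: Pa²(3L − a)/(6EI) = 2248/EI
  δ_0 = 11790/EI
Tip deflection under a unit load at 2: L³/(3EI) = 784.2/EI.
With EI = 40000 kN·m²: δ_0 = 0.29476 m and δ_{22} = 0.019605 m/kN.
Compatibility — the beam at 2 must follow the support down by 0.006 m: δ_0 − R_2·δ_{22} = 0.006, so R_2 = (0.29476 − 0.006)/0.019605 = 14.73 kN.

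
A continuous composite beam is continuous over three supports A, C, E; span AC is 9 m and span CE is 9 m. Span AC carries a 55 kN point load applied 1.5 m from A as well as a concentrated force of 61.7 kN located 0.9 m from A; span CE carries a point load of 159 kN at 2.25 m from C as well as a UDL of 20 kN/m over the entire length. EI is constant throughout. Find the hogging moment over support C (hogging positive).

Insert a hinge at C; M_C is the redundant, and each span becomes simply supported.
Rotations at C on the released spans (each span's end-slope, ×1/EI):
  span AC: point load 55 at a = 1.5: Pab(L + a)/(6LEI) = 120.3/EI
  span AC: point load 61.7 at a = 0.9: Pab(L + a)/(6LEI) = 82.46/EI
  span CE: point load 159 at a = 2.25: Pab(L + b)/(6LEI) = 704.3/EI
  span CE: UDL 20: wL³/(24EI) = 607.5/EI
  relative rotation θ_0 = (202.8 + 1312)/EI = 1515/EI
A unit hogging moment at C produces rotation L₁/(3EI) + L₂/(3EI) = 6/EI.
Compatibility: M_C·(L₁+L₂)/(3EI) = θ_0, giving M_C = 252.4 kN·m (hogging).

M_C = 252.4 kN·m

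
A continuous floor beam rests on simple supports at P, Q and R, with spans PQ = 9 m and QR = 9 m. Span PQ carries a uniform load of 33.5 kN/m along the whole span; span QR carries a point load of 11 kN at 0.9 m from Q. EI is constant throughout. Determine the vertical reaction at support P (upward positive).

R_P = 131.4 kN

Insert a hinge at Q; M_Q is the redundant, and each span becomes simply supported.
Discontinuity in slope at Q on the released structure — sum the simple-span end rotations:
  span PQ: UDL 33.5: wL³/(24EI) = 1018/EI
  span QR: point load 11 at a = 0.9: Pab(L + b)/(6LEI) = 25.39/EI
  relative rotation θ_0 = (1018 + 25.39)/EI = 1043/EI
A unit hogging moment at Q produces rotation L₁/(3EI) + L₂/(3EI) = 6/EI.
Compatibility: M_Q·(L₁+L₂)/(3EI) = θ_0, giving M_Q = 173.8 kN·m (hogging).
Span PQ, ΣM about P with M_Q applied at Q: R_Q^{PQ}·9 = 1357 + 173.8, so R_Q^{PQ} = 170.1 kN and R_P = 301.5 − 170.1 = 131.4 kN.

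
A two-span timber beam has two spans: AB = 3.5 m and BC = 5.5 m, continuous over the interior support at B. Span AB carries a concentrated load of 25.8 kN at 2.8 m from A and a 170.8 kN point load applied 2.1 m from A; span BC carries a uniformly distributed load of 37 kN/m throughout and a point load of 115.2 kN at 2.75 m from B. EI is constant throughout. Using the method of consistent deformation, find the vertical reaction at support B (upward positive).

Take M_B as the redundant. Released structure: two simple spans AB and BC with a hinge at B.
Rotations at B on the released spans (each span's end-slope, ×1/EI):
  span AB: point load 25.8 at a = 2.8: Pab(L + a)/(6LEI) = 15.17/EI
  span AB: point load 170.8 at a = 2.1: Pab(L + a)/(6LEI) = 133.9/EI
  span BC: UDL 37: wL³/(24EI) = 256.5/EI
  span BC: point load 115.2 at a = 2.75: Pab(L + b)/(6LEI) = 217.8/EI
  relative rotation θ_0 = (149.1 + 474.3)/EI = 623.4/EI
A unit hogging moment at B produces rotation L₁/(3EI) + L₂/(3EI) = 3/EI.
Slope continuity at B: θ_0 = M_B·3/EI, so M_B = 623.4/3 = 207.8 kN·m (hogging).
Span AB, ΣM about A with M_B applied at B: R_B^{AB}·3.5 = 430.9 + 207.8, so R_B^{AB} = 182.5 kN and R_A = 196.6 − 182.5 = 14.11 kN.
Span BC, ΣM about C: R_B^{BC}·5.5 = 876.4 + 207.8, so R_B^{BC} = 197.1 kN and R_C = 318.7 − 197.1 = 121.6 kN.
R_B = 182.5 + 197.1 = 379.6 kN.

R_B = 379.6 kN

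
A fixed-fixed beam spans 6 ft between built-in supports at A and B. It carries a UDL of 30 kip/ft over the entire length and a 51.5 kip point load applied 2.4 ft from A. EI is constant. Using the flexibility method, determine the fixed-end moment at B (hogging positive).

Release both end moments; the primary structure is a simply-supported span AB with redundants M_A and M_B.
End rotations of the released simple span under the applied load (×1/EI):
  at A: UDL 30: wL³/(24EI) = 270/EI
  at B: UDL 30: wL³/(24EI) = 270/EI
  at A: point load 51.5 at a = 2.4: Pab(L + b)/(6LEI) = 118.7/EI
  at B: point load 51.5 at a = 2.4: Pab(L + a)/(6LEI) = 103.8/EI
  θ_A0 = 388.7/EI,  θ_B0 = 373.8/EI
Flexibility coefficients: a unit moment at one end gives L/(3EI) there and L/(6EI) at the far end, so f₁₁ = f₂₂ = 2/EI and f₁₂ = f₂₁ = 1/EI.
Compatibility — zero rotation at each built-in end:
  2 M_A + 1 M_B = 388.7
  1 M_A + 2 M_B = 373.8
Solving the pair gives M_A = 134.5 kip·ft and M_B = 119.7 kip·ft (hogging).

M_B = 119.7 kip·ft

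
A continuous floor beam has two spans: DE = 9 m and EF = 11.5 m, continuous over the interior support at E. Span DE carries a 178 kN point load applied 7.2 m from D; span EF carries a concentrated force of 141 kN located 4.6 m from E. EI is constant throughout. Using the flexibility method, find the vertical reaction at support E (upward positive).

R_E = 281.7 kN

Insert a hinge at E; M_E is the redundant, and each span becomes simply supported.
Discontinuity in slope at E on the released structure — sum the simple-span end rotations:
  span DE: point load 178 at a = 7.2: Pab(L + a)/(6LEI) = 692.1/EI
  span EF: point load 141 at a = 4.6: Pab(L + b)/(6LEI) = 1193/EI
  relative rotation θ_0 = (692.1 + 1193)/EI = 1885/EI
A unit hogging moment at E produces rotation L₁/(3EI) + L₂/(3EI) = 6.833/EI.
Compatibility: M_E·(L₁+L₂)/(3EI) = θ_0, giving M_E = 275.9 kN·m (hogging).
Span DE, ΣM about D with M_E applied at E: R_E^{DE}·9 = 1282 + 275.9, so R_E^{DE} = 173.1 kN and R_D = 178 − 173.1 = 4.942 kN.
Span EF, ΣM about F: R_E^{EF}·11.5 = 972.9 + 275.9, so R_E^{EF} = 108.6 kN and R_F = 141 − 108.6 = 32.41 kN.
R_E = 173.1 + 108.6 = 281.7 kN.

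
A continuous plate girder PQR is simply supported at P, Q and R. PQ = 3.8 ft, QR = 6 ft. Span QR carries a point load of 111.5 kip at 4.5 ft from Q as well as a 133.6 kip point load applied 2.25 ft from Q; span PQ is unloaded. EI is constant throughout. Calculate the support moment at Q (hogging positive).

M_Q = 141.5 kip·ft

Release continuity at Q by inserting a hinge; the redundant is the internal moment M_Q. The primary structure is two simply-supported spans PQ and QR.
Rotations at Q on the released spans (each span's end-slope, ×1/EI):
  span QR: point load 111.5 at a = 4.5: Pab(L + b)/(6LEI) = 156.8/EI
  span QR: point load 133.6 at a = 2.25: Pab(L + b)/(6LEI) = 305.3/EI
  relative rotation θ_0 = (0 + 462.1)/EI = 462.1/EI
A unit hogging moment at Q produces rotation L₁/(3EI) + L₂/(3EI) = 3.267/EI.
Compatibility: M_Q·(L₁+L₂)/(3EI) = θ_0, giving M_Q = 141.5 kip·ft (hogging).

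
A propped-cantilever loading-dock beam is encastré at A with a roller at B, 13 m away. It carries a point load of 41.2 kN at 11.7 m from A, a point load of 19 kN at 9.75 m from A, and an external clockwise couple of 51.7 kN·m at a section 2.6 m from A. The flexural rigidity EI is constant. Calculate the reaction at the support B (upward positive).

Take the reaction at B as the redundant and release it; the primary structure is a cantilever fixed at A.
Deflection at B on the released cantilever, summing each load's contribution:
  point load 41.2 at a = 11.7: Pa²(3L − a)/(6EI) = 25661/EI
  point load 19 at a = 9.75: Pa²(3L − a)/(6EI) = 8805/EI
  clockwise couple 51.7 at a = 2.6: M₀a(2L − a)/(2EI) = 1573/EI
  δ_0 = 36039/EI
Tip deflection under a unit load at B: L³/(3EI) = 732.3/EI.
The prop prevents deflection at B: R_B = δ_0/δ_{BB} = 36039/732.3 = 49.21 kN.

R_B = 49.21 kN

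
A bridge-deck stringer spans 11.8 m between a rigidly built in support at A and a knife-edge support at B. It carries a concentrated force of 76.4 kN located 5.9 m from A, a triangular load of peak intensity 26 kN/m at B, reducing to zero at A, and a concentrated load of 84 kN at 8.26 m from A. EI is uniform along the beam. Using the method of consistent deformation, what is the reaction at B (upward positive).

Release the roller at B. Primary structure: cantilever fixed at A.
Deflection at B on the released cantilever, summing each load's contribution:
  point load 76.4 at a = 5.9: Pa²(3L − a)/(6EI) = 13076/EI
  triangular load, peak 26 at the free end: 11w₀L⁴/(120EI) = 46208/EI
  point load 84 at a = 8.26: Pa²(3L − a)/(6EI) = 25924/EI
  δ_0 = 85207/EI
Tip deflection under a unit load at B: L³/(3EI) = 547.7/EI.
Compatibility at B: δ_0 − R_B·δ_{BB} = 0, so R_B = 85207/547.7 = 155.6 kN.

R_B = 155.6 kN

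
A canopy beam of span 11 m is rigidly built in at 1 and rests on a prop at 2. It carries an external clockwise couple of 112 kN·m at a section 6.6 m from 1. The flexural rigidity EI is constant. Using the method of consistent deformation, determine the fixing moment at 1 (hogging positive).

Release the roller at 2. Primary structure: cantilever fixed at 1.
Downward deflection at the released point 2 due to the loads:
  clockwise couple 112 at a = 6.6: M₀a(2L − a)/(2EI) = 5692/EI
Tip deflection under a unit load at 2: L³/(3EI) = 443.7/EI.
Compatibility at 2: δ_0 − R_2·δ_{22} = 0, so R_2 = 5692/443.7 = 12.83 kN.
Moment equilibrium about 1: M_1 = Σ(load moments about 1) − R_2·L = 112 − 12.83×11 = -29.12 kN·m.

M_1 = -29.12 kN·m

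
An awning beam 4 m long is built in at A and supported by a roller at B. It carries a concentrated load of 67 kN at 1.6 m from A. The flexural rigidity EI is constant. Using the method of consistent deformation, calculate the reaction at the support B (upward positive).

Choose R_B as the redundant. The primary structure is the cantilever fixed at A.
Free-end deflection of the primary structure under the applied loading (downward +):
  point load 67 at a = 1.6: Pa²(3L − a)/(6EI) = 297.3/EI
Tip deflection under a unit load at B: L³/(3EI) = 21.33/EI.
Compatibility at B: δ_0 − R_B·δ_{BB} = 0, so R_B = 297.3/21.33 = 13.94 kN.

R_B = 13.94 kN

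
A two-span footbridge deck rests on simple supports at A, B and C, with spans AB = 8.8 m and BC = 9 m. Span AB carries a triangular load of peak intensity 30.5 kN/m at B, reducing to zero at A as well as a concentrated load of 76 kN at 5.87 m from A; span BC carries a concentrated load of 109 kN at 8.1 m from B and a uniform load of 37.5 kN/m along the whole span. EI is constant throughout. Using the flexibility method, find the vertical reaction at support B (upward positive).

R_B = 399.7 kN

Release continuity at B by inserting a hinge; the redundant is the internal moment M_B. The primary structure is two simply-supported spans AB and BC.
End slopes at the hinge B, treating each span as simply supported:
  span AB: triangular load, peak 30.5: w₀L³/(45EI) = 461.9/EI
  span AB: point load 76 at a = 5.87: Pab(L + a)/(6LEI) = 363.2/EI
  span BC: point load 109 at a = 8.1: Pab(L + b)/(6LEI) = 145.7/EI
  span BC: UDL 37.5: wL³/(24EI) = 1139/EI
  relative rotation θ_0 = (825.1 + 1285)/EI = 2110/EI
A unit hogging moment at B produces rotation L₁/(3EI) + L₂/(3EI) = 5.933/EI.
Compatibility: M_B·(L₁+L₂)/(3EI) = θ_0, giving M_B = 355.6 kN·m (hogging).
Span AB, ΣM about A with M_B applied at B: R_B^{AB}·8.8 = 1233 + 355.6, so R_B^{AB} = 180.6 kN and R_A = 210.2 − 180.6 = 29.63 kN.
Span BC, ΣM about C: R_B^{BC}·9 = 1617 + 355.6, so R_B^{BC} = 219.2 kN and R_C = 446.5 − 219.2 = 227.3 kN.
R_B = 180.6 + 219.2 = 399.7 kN.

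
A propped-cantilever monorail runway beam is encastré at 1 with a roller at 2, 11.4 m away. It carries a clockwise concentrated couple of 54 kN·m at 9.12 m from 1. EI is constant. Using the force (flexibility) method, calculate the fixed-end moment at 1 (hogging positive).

Choose R_2 as the redundant. The primary structure is the cantilever fixed at 1.
Primary-structure tip deflection at 2 by superposition:
  clockwise couple 54 at a = 9.12: M₀a(2L − a)/(2EI) = 3369/EI
Flexibility coefficient — unit upward force at 2: δ_{22} = L³/(3EI) = 493.8/EI.
Compatibility at 2: δ_0 − R_2·δ_{22} = 0, so R_2 = 3369/493.8 = 6.821 kN.
Moment equilibrium about 1: M_1 = Σ(load moments about 1) − R_2·L = 54 − 6.821×11.4 = -23.76 kN·m.

M_1 = -23.76 kN·m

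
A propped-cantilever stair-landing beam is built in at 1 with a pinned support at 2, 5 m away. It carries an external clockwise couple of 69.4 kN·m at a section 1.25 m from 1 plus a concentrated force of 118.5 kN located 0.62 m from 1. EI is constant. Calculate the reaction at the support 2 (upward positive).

Choose R_2 as the redundant. The primary structure is the cantilever fixed at 1.
Free-end deflection of the primary structure under the applied loading (downward +):
  clockwise couple 69.4 at a = 1.25: M₀a(2L − a)/(2EI) = 379.5/EI
  point load 118.5 at a = 0.62: Pa²(3L − a)/(6EI) = 109.2/EI
  δ_0 = 488.7/EI
Flexibility coefficient — unit upward force at 2: δ_{22} = L³/(3EI) = 41.67/EI.
The prop prevents deflection at 2: R_2 = δ_0/δ_{22} = 488.7/41.67 = 11.73 kN.

R_2 = 11.73 kN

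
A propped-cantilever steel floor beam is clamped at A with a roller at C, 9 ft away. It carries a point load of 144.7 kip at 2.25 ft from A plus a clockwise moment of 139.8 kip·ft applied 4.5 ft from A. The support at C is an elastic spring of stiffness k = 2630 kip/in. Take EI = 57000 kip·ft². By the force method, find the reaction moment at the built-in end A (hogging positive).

Release the roller at C. Primary structure: cantilever fixed at A.
Primary-structure tip deflection at C by superposition:
  point load 144.7 at a = 2.25: Pa²(3L − a)/(6EI) = 3022/EI
  clockwise couple 139.8 at a = 4.5: M₀a(2L − a)/(2EI) = 4246/EI
  δ_0 = 7268/EI
Flexibility coefficient — unit upward force at C: δ_{CC} = L³/(3EI) = 243/EI.
With EI = 57000 kip·ft²: δ_0 = 0.12751 ft and δ_{CC} = 0.004263 ft/kip.
Compatibility — the spring shortens by R_C/k under the reaction it provides: δ_0 − R_C·δ_{CC} = R_C/k. With 1/k = 1/(2630×12) ft/kip = 0.000032 ft/kip, R_C = δ_0 / (δ_{CC} + 1/k) = 0.12751 / (0.004263 + 0.000032) = 29.69 kip.
Moment equilibrium about A: M_A = Σ(load moments about A) − R_C·L = 465.4 − 29.69×9 = 198.2 kip·ft.

M_A = 198.2 kip·ft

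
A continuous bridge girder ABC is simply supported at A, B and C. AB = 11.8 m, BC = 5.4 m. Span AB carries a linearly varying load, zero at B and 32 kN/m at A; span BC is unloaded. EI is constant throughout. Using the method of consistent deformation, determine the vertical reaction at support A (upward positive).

R_A = 110.8 kN

Release continuity at B by inserting a hinge; the redundant is the internal moment M_B. The primary structure is two simply-supported spans AB and BC.
Rotations at B on the released spans (each span's end-slope, ×1/EI):
  span AB: triangular load, peak 32: 7w₀L³/(360EI) = 1022/EI
  relative rotation θ_0 = (1022 + 0)/EI = 1022/EI
A unit hogging moment at B produces rotation L₁/(3EI) + L₂/(3EI) = 5.733/EI.
Slope continuity at B: θ_0 = M_B·5.733/EI, so M_B = 1022/5.733 = 178.3 kN·m (hogging).
Span AB, ΣM about A with M_B applied at B: R_B^{AB}·11.8 = 742.6 + 178.3, so R_B^{AB} = 78.04 kN and R_A = 188.8 − 78.04 = 110.8 kN.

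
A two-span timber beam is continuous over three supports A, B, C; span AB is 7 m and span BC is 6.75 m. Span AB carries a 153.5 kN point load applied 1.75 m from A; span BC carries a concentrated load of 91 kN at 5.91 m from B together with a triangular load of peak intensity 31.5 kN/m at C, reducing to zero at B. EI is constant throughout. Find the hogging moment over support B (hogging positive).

Release continuity at B by inserting a hinge; the redundant is the internal moment M_B. The primary structure is two simply-supported spans AB and BC.
Rotations at B on the released spans (each span's end-slope, ×1/EI):
  span AB: point load 153.5 at a = 1.75: Pab(L + a)/(6LEI) = 293.8/EI
  span BC: point load 91 at a = 5.91: Pab(L + b)/(6LEI) = 84.66/EI
  span BC: triangular load, peak 31.5: 7w₀L³/(360EI) = 188.4/EI
  relative rotation θ_0 = (293.8 + 273)/EI = 566.8/EI
A unit hogging moment at B produces rotation L₁/(3EI) + L₂/(3EI) = 4.583/EI.
Slope continuity at B: θ_0 = M_B·4.583/EI, so M_B = 566.8/4.583 = 123.7 kN·m (hogging).

M_B = 123.7 kN·m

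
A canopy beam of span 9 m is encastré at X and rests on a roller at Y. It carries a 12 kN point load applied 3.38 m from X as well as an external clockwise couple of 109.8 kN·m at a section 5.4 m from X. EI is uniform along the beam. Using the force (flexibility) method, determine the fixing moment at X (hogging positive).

M_X = -7.976 kN·m

Choose R_Y as the redundant. The primary structure is the cantilever fixed at X.
Free-end deflection of the primary structure under the applied loading (downward +):
  point load 12 at a = 3.38: Pa²(3L − a)/(6EI) = 539.7/EI
  clockwise couple 109.8 at a = 5.4: M₀a(2L − a)/(2EI) = 3735/EI
  δ_0 = 4275/EI
Tip deflection under a unit load at Y: L³/(3EI) = 243/EI.
The prop prevents deflection at Y: R_Y = δ_0/δ_{YY} = 4275/243 = 17.59 kN.
Moment equilibrium about X: M_X = Σ(load moments about X) − R_Y·L = 150.4 − 17.59×9 = -7.976 kN·m.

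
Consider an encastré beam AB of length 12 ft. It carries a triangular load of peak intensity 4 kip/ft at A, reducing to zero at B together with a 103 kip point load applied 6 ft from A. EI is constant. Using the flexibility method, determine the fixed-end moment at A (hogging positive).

Release both end moments; the primary structure is a simply-supported span AB with redundants M_A and M_B.
End rotations of the released simple span under the applied load (×1/EI):
  at A: triangular load, peak 4: w₀L³/(45EI) = 153.6/EI
  at B: triangular load, peak 4: 7w₀L³/(360EI) = 134.4/EI
  at A: point load 103 at a = 6: Pab(L + b)/(6LEI) = 927/EI
  at B: point load 103 at a = 6: Pab(L + a)/(6LEI) = 927/EI
  θ_A0 = 1081/EI,  θ_B0 = 1061/EI
Flexibility coefficients: a unit moment at one end gives L/(3EI) there and L/(6EI) at the far end, so f₁₁ = f₂₂ = 4/EI and f₁₂ = f₂₁ = 2/EI.
Compatibility — zero rotation at each built-in end:
  4 M_A + 2 M_B = 1081
  2 M_A + 4 M_B = 1061
Solving the pair gives M_A = 183.3 kip·ft and M_B = 173.7 kip·ft (hogging).

M_A = 183.3 kip·ft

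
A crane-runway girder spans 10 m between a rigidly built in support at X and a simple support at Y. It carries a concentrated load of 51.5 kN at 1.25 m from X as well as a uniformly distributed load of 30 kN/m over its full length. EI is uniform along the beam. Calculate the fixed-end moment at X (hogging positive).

M_X = 427.8 kN·m

Choose R_Y as the redundant. The primary structure is the cantilever fixed at X.
Deflection at Y on the released cantilever, summing each load's contribution:
  point load 51.5 at a = 1.25: Pa²(3L − a)/(6EI) = 385.6/EI
  UDL 30: wL⁴/(8EI) = 37500/EI
  δ_0 = 37886/EI
Tip deflection under a unit load at Y: L³/(3EI) = 333.3/EI.
Compatibility at Y: δ_0 − R_Y·δ_{YY} = 0, so R_Y = 37886/333.3 = 113.7 kN.
Moment equilibrium about X: M_X = Σ(load moments about X) − R_Y·L = 1564 − 113.7×10 = 427.8 kN·m.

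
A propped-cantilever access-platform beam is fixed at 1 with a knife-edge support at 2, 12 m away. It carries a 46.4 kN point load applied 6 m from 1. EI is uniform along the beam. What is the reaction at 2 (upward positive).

R_2 = 14.5 kN

Choose R_2 as the redundant. The primary structure is the cantilever fixed at 1.
Deflection at 2 on the released cantilever, summing each load's contribution:
  point load 46.4 at a = 6: Pa²(3L − a)/(6EI) = 8352/EI
Flexibility coefficient — unit upward force at 2: δ_{22} = L³/(3EI) = 576/EI.
The prop prevents deflection at 2: R_2 = δ_0/δ_{22} = 8352/576 = 14.5 kN.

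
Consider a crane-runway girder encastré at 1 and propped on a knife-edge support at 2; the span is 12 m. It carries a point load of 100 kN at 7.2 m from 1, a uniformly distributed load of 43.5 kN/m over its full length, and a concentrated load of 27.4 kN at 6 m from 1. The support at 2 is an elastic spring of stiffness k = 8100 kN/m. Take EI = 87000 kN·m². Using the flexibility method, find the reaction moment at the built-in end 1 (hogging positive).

M_1 = 1101 kN·m

Take the reaction at 2 as the redundant and release it; the primary structure is a cantilever fixed at 1.
Primary-structure tip deflection at 2 by superposition:
  point load 100 at a = 7.2: Pa²(3L − a)/(6EI) = 24883/EI
  UDL 43.5: wL⁴/(8EI) = 112752/EI
  point load 27.4 at a = 6: Pa²(3L − a)/(6EI) = 4932/EI
  δ_0 = 142567/EI
Tip deflection under a unit load at 2: L³/(3EI) = 576/EI.
With EI = 87000 kN·m²: δ_0 = 1.6387 m and δ_{22} = 0.006621 m/kN.
Compatibility — the spring shortens by R_2/k under the reaction it provides: δ_0 − R_2·δ_{22} = R_2/k. With 1/k = 0.000123 m/kN, R_2 = δ_0 / (δ_{22} + 1/k) = 1.6387 / (0.006621 + 0.000123) = 243 kN.
Moment equilibrium about 1: M_1 = Σ(load moments about 1) − R_2·L = 4016 − 243×12 = 1101 kN·m.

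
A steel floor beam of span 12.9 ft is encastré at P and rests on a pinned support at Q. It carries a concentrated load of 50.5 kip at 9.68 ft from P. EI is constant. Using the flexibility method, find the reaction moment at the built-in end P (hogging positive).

M_P = 76.24 kip·ft

Remove the prop at Q; the released (primary) structure is a cantilever built in at P.
Deflection at Q on the released cantilever, summing each load's contribution:
  point load 50.5 at a = 9.68: Pa²(3L − a)/(6EI) = 22887/EI
Tip deflection under a unit load at Q: L³/(3EI) = 715.6/EI.
The prop prevents deflection at Q: R_Q = δ_0/δ_{QQ} = 22887/715.6 = 31.98 kip.
Moment equilibrium about P: M_P = Σ(load moments about P) − R_Q·L = 488.8 − 31.98×12.9 = 76.24 kip·ft.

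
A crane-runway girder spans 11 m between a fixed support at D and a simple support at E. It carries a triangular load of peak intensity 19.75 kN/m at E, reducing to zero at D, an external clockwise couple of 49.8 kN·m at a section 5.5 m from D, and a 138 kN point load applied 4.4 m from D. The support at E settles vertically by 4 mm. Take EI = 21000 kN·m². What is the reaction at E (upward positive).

Release the roller at E. Primary structure: cantilever fixed at D.
Deflection at E on the released cantilever, summing each load's contribution:
  triangular load, peak 19.75 at the free end: 11w₀L⁴/(120EI) = 26506/EI
  clockwise couple 49.8 at a = 5.5: M₀a(2L − a)/(2EI) = 2260/EI
  point load 138 at a = 4.4: Pa²(3L − a)/(6EI) = 12735/EI
  δ_0 = 41501/EI
Tip deflection under a unit load at E: L³/(3EI) = 443.7/EI.
With EI = 21000 kN·m²: δ_0 = 1.9762 m and δ_{EE} = 0.021127 m/kN.
Compatibility — the beam at E must follow the support down by 0.004 m: δ_0 − R_E·δ_{EE} = 0.004, so R_E = (1.9762 − 0.004)/0.021127 = 93.35 kN.

R_E = 93.35 kN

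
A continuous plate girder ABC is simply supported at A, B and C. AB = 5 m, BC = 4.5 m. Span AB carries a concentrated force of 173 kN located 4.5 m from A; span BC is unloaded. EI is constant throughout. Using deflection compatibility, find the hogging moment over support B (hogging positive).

Release continuity at B by inserting a hinge; the redundant is the internal moment M_B. The primary structure is two simply-supported spans AB and BC.
Rotations at B on the released spans (each span's end-slope, ×1/EI):
  span AB: point load 173 at a = 4.5: Pab(L + a)/(6LEI) = 123.3/EI
  relative rotation θ_0 = (123.3 + 0)/EI = 123.3/EI
A unit hogging moment at B produces rotation L₁/(3EI) + L₂/(3EI) = 3.167/EI.
Compatibility: M_B·(L₁+L₂)/(3EI) = θ_0, giving M_B = 38.92 kN·m (hogging).

M_B = 38.92 kN·m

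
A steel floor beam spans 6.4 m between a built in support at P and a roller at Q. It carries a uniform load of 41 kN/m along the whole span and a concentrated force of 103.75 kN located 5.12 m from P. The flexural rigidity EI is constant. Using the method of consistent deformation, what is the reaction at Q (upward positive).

R_Q = 171.4 kN

Choose R_Q as the redundant. The primary structure is the cantilever fixed at P.
Deflection at Q on the released cantilever, summing each load's contribution:
  UDL 41: wL⁴/(8EI) = 8598/EI
  point load 103.75 at a = 5.12: Pa²(3L − a)/(6EI) = 6382/EI
  δ_0 = 14981/EI
Flexibility coefficient — unit upward force at Q: δ_{QQ} = L³/(3EI) = 87.38/EI.
Compatibility at Q: δ_0 − R_Q·δ_{QQ} = 0, so R_Q = 14981/87.38 = 171.4 kN.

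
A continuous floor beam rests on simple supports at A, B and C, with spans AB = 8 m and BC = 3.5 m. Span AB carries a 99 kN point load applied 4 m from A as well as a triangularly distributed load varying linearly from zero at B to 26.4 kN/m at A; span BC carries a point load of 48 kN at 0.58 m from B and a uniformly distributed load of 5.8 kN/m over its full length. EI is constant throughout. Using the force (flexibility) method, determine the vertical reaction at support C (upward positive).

R_C = -33.63 kN

Take M_B as the redundant. Released structure: two simple spans AB and BC with a hinge at B.
Discontinuity in slope at B on the released structure — sum the simple-span end rotations:
  span AB: point load 99 at a = 4: Pab(L + a)/(6LEI) = 396/EI
  span AB: triangular load, peak 26.4: 7w₀L³/(360EI) = 262.8/EI
  span BC: point load 48 at a = 0.58: Pab(L + b)/(6LEI) = 24.85/EI
  span BC: UDL 5.8: wL³/(24EI) = 10.36/EI
  relative rotation θ_0 = (658.8 + 35.21)/EI = 694/EI
A unit hogging moment at B produces rotation L₁/(3EI) + L₂/(3EI) = 3.833/EI.
Compatibility: M_B·(L₁+L₂)/(3EI) = θ_0, giving M_B = 181.1 kN·m (hogging).
Span BC, ΣM about C: R_B^{BC}·3.5 = 175.7 + 181.1, so R_B^{BC} = 101.9 kN and R_C = 68.3 − 101.9 = -33.63 kN.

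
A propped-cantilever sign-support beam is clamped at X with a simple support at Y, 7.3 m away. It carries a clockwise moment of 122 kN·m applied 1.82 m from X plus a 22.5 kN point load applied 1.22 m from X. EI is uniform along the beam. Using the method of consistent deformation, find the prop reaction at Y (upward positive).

R_Y = 11.83 kN

Remove the prop at Y; the released (primary) structure is a cantilever built in at X.
Free-end deflection of the primary structure under the applied loading (downward +):
  clockwise couple 122 at a = 1.82: M₀a(2L − a)/(2EI) = 1419/EI
  point load 22.5 at a = 1.22: Pa²(3L − a)/(6EI) = 115.4/EI
  δ_0 = 1534/EI
Tip deflection under a unit load at Y: L³/(3EI) = 129.7/EI.
Compatibility at Y: δ_0 − R_Y·δ_{YY} = 0, so R_Y = 1534/129.7 = 11.83 kN.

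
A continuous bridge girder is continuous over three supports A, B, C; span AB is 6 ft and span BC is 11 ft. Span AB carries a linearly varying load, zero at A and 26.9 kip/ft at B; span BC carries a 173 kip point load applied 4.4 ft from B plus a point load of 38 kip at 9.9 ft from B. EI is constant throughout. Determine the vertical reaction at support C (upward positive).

Release continuity at B by inserting a hinge; the redundant is the internal moment M_B. The primary structure is two simply-supported spans AB and BC.
End slopes at the hinge B, treating each span as simply supported:
  span AB: triangular load, peak 26.9: w₀L³/(45EI) = 129.1/EI
  span BC: point load 173 at a = 4.4: Pab(L + b)/(6LEI) = 1340/EI
  span BC: point load 38 at a = 9.9: Pab(L + b)/(6LEI) = 75.87/EI
  relative rotation θ_0 = (129.1 + 1416)/EI = 1545/EI
A unit hogging moment at B produces rotation L₁/(3EI) + L₂/(3EI) = 5.667/EI.
Slope continuity at B: θ_0 = M_B·5.667/EI, so M_B = 1545/5.667 = 272.6 kip·ft (hogging).
Span BC, ΣM about C: R_B^{BC}·11 = 1184 + 272.6, so R_B^{BC} = 132.4 kip and R_C = 211 − 132.4 = 78.62 kip.

R_C = 78.62 kip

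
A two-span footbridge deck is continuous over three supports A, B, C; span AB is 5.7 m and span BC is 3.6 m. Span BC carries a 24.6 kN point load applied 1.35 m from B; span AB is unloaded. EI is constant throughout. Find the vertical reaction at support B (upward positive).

Release continuity at B by inserting a hinge; the redundant is the internal moment M_B. The primary structure is two simply-supported spans AB and BC.
End slopes at the hinge B, treating each span as simply supported:
  span BC: point load 24.6 at a = 1.35: Pab(L + b)/(6LEI) = 20.24/EI
  relative rotation θ_0 = (0 + 20.24)/EI = 20.24/EI
A unit hogging moment at B produces rotation L₁/(3EI) + L₂/(3EI) = 3.1/EI.
Slope continuity at B: θ_0 = M_B·3.1/EI, so M_B = 20.24/3.1 = 6.528 kN·m (hogging).
Span AB, ΣM about A with M_B applied at B: R_B^{AB}·5.7 = 0 + 6.528, so R_B^{AB} = 1.145 kN and R_A = 0 − 1.145 = -1.145 kN.
Span BC, ΣM about C: R_B^{BC}·3.6 = 55.35 + 6.528, so R_B^{BC} = 17.19 kN and R_C = 24.6 − 17.19 = 7.412 kN.
R_B = 1.145 + 17.19 = 18.33 kN.

R_B = 18.33 kN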